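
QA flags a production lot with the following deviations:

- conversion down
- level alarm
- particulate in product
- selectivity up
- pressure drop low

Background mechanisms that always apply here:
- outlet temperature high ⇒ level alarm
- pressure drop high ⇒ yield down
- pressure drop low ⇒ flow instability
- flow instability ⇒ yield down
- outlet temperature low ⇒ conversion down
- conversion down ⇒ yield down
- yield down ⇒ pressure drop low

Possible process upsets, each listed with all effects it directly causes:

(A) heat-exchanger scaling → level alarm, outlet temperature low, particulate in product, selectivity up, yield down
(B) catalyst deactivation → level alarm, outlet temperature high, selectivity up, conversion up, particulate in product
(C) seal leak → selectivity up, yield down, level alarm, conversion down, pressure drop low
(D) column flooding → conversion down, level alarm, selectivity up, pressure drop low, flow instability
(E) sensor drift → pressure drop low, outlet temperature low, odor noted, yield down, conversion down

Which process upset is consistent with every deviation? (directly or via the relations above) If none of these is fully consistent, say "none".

A

Testing each hypothesis:
(A) heat-exchanger scaling — accounts for every observation (conversion down through outlet temperature low → conversion down)
(B) catalyst deactivation — conversion down ✗; level alarm ✓; particulate in product ✓; selectivity up ✓; pressure drop low ✗
(C) seal leak — conversion down ✓; level alarm ✓; particulate in product ✗; selectivity up ✓; pressure drop low ✓
(D) column flooding — does not account for particulate in product
(E) sensor drift — conversion down ✓; level alarm ✗; particulate in product ✗; selectivity up ✗; pressure drop low ✓
Only (A) is consistent with every observation.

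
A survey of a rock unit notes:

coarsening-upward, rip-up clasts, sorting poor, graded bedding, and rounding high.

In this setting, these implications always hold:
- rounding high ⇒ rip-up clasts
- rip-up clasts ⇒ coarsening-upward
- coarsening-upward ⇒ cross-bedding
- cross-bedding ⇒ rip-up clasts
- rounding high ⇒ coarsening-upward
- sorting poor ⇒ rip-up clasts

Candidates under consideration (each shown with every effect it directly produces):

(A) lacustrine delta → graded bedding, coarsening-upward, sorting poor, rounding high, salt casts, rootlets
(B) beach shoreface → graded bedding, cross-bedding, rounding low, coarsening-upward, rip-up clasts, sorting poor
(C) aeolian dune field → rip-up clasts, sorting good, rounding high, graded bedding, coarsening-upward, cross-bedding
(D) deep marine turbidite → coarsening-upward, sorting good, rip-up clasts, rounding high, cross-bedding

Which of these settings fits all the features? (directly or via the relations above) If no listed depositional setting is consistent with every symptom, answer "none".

Testing each hypothesis:
(A) lacustrine delta — coarsening-upward +; rip-up clasts + (through sorting poor → rip-up clasts); sorting poor +; graded bedding +; rounding high +
(B) beach shoreface — fails on rounding high (predicts rounding low, not rounding high)
(C) aeolian dune field — coarsening-upward +; rip-up clasts +; sorting poor -; graded bedding +; rounding high +
(D) deep marine turbidite — coarsening-upward +; rip-up clasts +; sorting poor -; graded bedding -; rounding high +
Only (A) is consistent with every observation.

A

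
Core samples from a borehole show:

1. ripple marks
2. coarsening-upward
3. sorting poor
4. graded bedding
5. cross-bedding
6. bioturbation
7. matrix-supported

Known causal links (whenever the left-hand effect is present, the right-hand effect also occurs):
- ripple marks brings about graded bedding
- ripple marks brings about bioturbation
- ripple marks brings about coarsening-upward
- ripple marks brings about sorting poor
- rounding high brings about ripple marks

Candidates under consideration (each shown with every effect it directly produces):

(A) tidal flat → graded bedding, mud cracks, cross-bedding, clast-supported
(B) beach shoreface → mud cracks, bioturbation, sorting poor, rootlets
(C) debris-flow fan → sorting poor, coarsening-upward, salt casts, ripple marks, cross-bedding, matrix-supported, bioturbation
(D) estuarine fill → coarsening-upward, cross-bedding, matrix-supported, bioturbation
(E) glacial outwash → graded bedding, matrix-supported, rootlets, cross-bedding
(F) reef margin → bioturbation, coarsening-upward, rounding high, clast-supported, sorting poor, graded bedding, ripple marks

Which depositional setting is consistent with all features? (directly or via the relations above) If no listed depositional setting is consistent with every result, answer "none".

C

Checking each candidate against the observations:
(A) tidal flat — ripple marks -; coarsening-upward -; sorting poor -; graded bedding +; cross-bedding +; bioturbation -; matrix-supported -
(B) beach shoreface — does not account for ripple marks, coarsening-upward, graded bedding, cross-bedding, matrix-supported
(C) debris-flow fan — ripple marks +; coarsening-upward +; sorting poor +; graded bedding + (via ripple marks → graded bedding); cross-bedding +; bioturbation +; matrix-supported +
(D) estuarine fill — does not account for ripple marks, sorting poor, graded bedding
(E) glacial outwash — does not account for ripple marks, coarsening-upward, sorting poor, bioturbation
(F) reef margin — ripple marks +; coarsening-upward +; sorting poor +; graded bedding +; cross-bedding -; bioturbation +; matrix-supported -
Only (C) is consistent with every observation.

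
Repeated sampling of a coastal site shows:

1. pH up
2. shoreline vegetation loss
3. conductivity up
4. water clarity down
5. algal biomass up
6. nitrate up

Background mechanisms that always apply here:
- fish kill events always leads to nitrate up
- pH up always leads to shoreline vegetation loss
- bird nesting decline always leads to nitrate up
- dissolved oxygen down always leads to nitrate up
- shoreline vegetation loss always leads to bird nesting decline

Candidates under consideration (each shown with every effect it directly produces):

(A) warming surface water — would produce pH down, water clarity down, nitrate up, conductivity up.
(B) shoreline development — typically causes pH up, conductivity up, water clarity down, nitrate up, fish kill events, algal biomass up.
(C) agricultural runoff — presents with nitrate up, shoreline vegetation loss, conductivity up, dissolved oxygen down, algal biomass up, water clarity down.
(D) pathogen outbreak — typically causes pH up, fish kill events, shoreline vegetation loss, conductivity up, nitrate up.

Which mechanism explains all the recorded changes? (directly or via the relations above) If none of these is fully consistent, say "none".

Per-candidate check:
(A) warming surface water — pH up NO; shoreline vegetation loss NO; conductivity up yes; water clarity down yes; algal biomass up NO; nitrate up yes
(B) shoreline development — pH up yes; shoreline vegetation loss yes (through pH up → shoreline vegetation loss); conductivity up yes; water clarity down yes; algal biomass up yes; nitrate up yes
(C) agricultural runoff — does not account for pH up
(D) pathogen outbreak — does not account for water clarity down, algal biomass up
(B) is the only candidate with no mismatches.

B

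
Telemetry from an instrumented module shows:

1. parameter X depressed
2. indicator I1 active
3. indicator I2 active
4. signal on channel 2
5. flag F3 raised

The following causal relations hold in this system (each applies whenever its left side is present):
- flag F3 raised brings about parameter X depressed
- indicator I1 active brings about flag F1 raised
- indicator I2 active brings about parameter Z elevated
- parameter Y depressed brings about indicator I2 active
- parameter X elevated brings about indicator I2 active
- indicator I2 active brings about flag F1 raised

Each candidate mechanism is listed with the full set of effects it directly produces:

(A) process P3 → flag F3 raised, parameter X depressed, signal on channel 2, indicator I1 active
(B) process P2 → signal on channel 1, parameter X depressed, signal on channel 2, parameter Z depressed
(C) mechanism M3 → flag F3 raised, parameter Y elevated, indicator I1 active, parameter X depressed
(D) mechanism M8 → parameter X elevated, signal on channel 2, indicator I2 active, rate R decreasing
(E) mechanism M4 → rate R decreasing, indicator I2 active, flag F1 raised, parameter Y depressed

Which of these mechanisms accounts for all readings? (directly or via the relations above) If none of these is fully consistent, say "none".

Testing each hypothesis:
(A) process P3 — does not account for indicator I2 active
(B) process P2 — does not account for indicator I1 active, indicator I2 active, flag F3 raised
(C) mechanism M3 — does not account for indicator I2 active, signal on channel 2
(D) mechanism M8 — parameter X depressed NO; indicator I1 active NO; indicator I2 active yes; signal on channel 2 yes; flag F3 raised NO
(E) mechanism M4 — does not account for parameter X depressed, indicator I1 active, signal on channel 2, flag F3 raised
Every candidate fails on at least one observation.

none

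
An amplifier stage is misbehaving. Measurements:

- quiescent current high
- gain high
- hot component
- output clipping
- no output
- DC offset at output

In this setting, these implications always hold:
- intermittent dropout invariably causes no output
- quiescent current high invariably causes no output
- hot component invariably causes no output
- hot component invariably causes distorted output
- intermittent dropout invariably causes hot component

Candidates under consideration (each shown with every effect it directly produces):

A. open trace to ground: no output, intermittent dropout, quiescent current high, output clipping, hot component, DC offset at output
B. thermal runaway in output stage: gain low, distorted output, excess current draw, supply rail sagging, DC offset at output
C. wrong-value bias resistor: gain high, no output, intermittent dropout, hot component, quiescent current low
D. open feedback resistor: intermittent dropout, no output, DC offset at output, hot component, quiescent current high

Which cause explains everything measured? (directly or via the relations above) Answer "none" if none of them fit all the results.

none

Testing each hypothesis:
(A) open trace to ground — quiescent current high +; gain high -; hot component +; output clipping +; no output +; DC offset at output +
(B) thermal runaway in output stage — quiescent current high -; gain high -; hot component -; output clipping -; no output -; DC offset at output +
(C) wrong-value bias resistor — fails on quiescent current high, output clipping, DC offset at output (predicts quiescent current low, not quiescent current high)
(D) open feedback resistor — quiescent current high +; gain high -; hot component +; output clipping -; no output +; DC offset at output +
Every candidate fails on at least one observation.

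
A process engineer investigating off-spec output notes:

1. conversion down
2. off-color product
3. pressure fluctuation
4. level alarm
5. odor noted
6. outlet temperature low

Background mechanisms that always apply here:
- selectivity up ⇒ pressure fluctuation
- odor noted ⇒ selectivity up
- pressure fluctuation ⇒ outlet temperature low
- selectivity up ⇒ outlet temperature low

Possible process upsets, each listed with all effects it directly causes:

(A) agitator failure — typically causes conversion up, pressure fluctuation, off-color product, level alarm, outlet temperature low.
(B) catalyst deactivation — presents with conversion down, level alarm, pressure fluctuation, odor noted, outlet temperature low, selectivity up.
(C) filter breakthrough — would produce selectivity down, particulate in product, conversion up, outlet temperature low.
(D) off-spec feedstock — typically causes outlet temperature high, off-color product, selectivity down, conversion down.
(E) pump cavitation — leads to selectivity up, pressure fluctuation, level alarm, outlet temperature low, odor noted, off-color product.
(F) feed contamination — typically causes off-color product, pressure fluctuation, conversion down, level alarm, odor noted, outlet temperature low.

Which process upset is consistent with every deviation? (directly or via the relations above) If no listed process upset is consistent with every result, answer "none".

F

Testing each hypothesis:
(A) agitator failure — conversion down -; off-color product +; pressure fluctuation +; level alarm +; odor noted -; outlet temperature low +
(B) catalyst deactivation — conversion down +; off-color product -; pressure fluctuation +; level alarm +; odor noted +; outlet temperature low +
(C) filter breakthrough — conversion down -; off-color product -; pressure fluctuation -; level alarm -; odor noted -; outlet temperature low +
(D) off-spec feedstock — conversion down +; off-color product +; pressure fluctuation -; level alarm -; odor noted -; outlet temperature low -
(E) pump cavitation — conversion down -; off-color product +; pressure fluctuation +; level alarm +; odor noted +; outlet temperature low +
(F) feed contamination — conversion down +; off-color product +; pressure fluctuation +; level alarm +; odor noted +; outlet temperature low +
(F) alone accounts for all the evidence.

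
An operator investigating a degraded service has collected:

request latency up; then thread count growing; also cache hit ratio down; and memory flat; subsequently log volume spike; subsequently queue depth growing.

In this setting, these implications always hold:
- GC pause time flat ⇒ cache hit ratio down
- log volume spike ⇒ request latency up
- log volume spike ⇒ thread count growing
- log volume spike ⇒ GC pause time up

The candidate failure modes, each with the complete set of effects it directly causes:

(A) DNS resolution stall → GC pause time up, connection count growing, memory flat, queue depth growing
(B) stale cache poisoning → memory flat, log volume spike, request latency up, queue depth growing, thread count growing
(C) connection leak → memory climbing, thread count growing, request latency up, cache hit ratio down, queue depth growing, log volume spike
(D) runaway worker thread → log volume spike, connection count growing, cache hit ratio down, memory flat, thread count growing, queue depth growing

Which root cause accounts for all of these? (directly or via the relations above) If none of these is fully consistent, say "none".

Per-candidate check:
(A) DNS resolution stall — does not account for request latency up, thread count growing, cache hit ratio down, log volume spike
(B) stale cache poisoning — does not account for cache hit ratio down
(C) connection leak — request latency up yes; thread count growing yes; cache hit ratio down yes; memory flat NO; log volume spike yes; queue depth growing yes
(D) runaway worker thread — request latency up yes (through log volume spike → request latency up); thread count growing yes; cache hit ratio down yes; memory flat yes; log volume spike yes; queue depth growing yes
Only (D) is consistent with every observation.

D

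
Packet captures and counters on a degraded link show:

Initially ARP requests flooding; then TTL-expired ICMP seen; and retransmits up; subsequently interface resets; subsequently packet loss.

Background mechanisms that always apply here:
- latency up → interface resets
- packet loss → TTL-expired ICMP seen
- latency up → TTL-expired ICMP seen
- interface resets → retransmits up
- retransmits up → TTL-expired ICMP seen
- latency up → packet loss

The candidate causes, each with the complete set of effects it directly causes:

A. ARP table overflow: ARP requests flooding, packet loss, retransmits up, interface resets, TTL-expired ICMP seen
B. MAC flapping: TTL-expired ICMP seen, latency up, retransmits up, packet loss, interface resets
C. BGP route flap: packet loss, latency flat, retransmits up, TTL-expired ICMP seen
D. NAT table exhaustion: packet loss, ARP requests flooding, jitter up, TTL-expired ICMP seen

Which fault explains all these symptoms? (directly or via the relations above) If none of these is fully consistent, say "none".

For each candidate, compare predicted effects to what was observed:
(A) ARP table overflow — ARP requests flooding match; TTL-expired ICMP seen match; retransmits up match; interface resets match; packet loss match
(B) MAC flapping — ARP requests flooding miss; TTL-expired ICMP seen match; retransmits up match; interface resets match; packet loss match
(C) BGP route flap — ARP requests flooding miss; TTL-expired ICMP seen match; retransmits up match; interface resets miss; packet loss match
(D) NAT table exhaustion — ARP requests flooding match; TTL-expired ICMP seen match; retransmits up miss; interface resets miss; packet loss match
(A) is the only candidate with no mismatches.

A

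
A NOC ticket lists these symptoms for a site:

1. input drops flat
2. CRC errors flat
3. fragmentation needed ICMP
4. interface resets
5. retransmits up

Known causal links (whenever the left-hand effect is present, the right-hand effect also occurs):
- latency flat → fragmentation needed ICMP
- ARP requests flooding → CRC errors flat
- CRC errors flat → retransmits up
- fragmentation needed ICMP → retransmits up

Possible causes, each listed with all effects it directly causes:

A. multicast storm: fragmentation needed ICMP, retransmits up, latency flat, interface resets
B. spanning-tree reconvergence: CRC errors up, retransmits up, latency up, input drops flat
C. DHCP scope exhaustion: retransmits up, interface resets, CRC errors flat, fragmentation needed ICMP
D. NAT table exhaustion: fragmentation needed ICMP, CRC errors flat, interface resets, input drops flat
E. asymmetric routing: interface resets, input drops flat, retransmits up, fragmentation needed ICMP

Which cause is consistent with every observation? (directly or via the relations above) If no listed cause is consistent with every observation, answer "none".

For each candidate, compare predicted effects to what was observed:
(A) multicast storm — does not account for input drops flat, CRC errors flat
(B) spanning-tree reconvergence — input drops flat yes; CRC errors flat NO; fragmentation needed ICMP NO; interface resets NO; retransmits up yes
(C) DHCP scope exhaustion — does not account for input drops flat
(D) NAT table exhaustion — input drops flat yes; CRC errors flat yes; fragmentation needed ICMP yes; interface resets yes; retransmits up yes (by CRC errors flat → retransmits up)
(E) asymmetric routing — input drops flat yes; CRC errors flat NO; fragmentation needed ICMP yes; interface resets yes; retransmits up yes
Only (D) is consistent with every observation.

D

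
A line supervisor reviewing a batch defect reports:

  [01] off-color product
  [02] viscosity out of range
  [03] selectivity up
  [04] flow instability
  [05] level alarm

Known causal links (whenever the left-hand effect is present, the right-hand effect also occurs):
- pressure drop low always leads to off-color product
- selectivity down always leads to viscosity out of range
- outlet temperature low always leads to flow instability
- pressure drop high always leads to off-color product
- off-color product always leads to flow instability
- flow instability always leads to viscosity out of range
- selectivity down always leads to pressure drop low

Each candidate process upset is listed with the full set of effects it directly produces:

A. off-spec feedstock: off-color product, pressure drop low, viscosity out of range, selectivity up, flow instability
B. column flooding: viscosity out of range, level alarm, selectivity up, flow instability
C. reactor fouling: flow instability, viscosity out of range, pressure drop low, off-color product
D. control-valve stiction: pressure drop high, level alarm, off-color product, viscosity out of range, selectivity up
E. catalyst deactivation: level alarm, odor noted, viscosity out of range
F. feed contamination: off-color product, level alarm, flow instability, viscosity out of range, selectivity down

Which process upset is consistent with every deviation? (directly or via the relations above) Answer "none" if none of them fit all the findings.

Per-candidate check:
(A) off-spec feedstock — does not account for level alarm
(B) column flooding — off-color product NO; viscosity out of range yes; selectivity up yes; flow instability yes; level alarm yes
(C) reactor fouling — off-color product yes; viscosity out of range yes; selectivity up NO; flow instability yes; level alarm NO
(D) control-valve stiction — accounts for every observation (flow instability via off-color product → flow instability)
(E) catalyst deactivation — off-color product NO; viscosity out of range yes; selectivity up NO; flow instability NO; level alarm yes
(F) feed contamination — fails on selectivity up (predicts selectivity down, not selectivity up)
Only (D) is consistent with every observation.

D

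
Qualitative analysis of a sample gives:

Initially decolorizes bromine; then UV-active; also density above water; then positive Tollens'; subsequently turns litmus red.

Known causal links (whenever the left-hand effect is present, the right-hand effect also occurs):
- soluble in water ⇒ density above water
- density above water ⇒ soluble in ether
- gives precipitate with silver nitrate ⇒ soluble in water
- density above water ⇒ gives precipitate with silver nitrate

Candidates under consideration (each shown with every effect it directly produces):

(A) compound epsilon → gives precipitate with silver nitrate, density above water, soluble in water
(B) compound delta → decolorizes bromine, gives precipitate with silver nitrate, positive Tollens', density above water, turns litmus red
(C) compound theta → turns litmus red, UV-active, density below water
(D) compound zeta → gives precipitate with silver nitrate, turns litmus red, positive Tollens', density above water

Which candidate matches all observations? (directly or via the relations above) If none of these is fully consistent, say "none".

Checking each candidate against the observations:
(A) compound epsilon — decolorizes bromine NO; UV-active NO; density above water yes; positive Tollens' NO; turns litmus red NO
(B) compound delta — does not account for UV-active
(C) compound theta — decolorizes bromine NO; UV-active yes; density above water NO; positive Tollens' NO; turns litmus red yes
(D) compound zeta — does not account for decolorizes bromine, UV-active
Every candidate fails on at least one observation.

none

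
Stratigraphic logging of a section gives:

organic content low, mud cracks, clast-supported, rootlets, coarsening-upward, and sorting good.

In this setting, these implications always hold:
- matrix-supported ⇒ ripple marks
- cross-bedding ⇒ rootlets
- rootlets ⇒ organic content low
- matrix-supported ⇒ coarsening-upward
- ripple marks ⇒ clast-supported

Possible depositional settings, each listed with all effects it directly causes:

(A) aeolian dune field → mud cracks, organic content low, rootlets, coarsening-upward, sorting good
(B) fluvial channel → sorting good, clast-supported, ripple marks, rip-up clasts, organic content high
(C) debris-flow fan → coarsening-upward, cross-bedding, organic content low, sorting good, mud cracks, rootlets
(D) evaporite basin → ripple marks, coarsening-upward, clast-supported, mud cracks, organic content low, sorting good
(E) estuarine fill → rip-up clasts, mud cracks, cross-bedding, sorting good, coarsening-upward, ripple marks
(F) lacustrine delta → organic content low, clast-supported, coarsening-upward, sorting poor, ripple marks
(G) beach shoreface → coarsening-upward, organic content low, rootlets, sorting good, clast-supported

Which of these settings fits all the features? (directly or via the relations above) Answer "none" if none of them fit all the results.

E

Per-candidate check:
(A) aeolian dune field — does not account for clast-supported
(B) fluvial channel — fails on organic content low, mud cracks, rootlets, coarsening-upward (predicts organic content high, not organic content low)
(C) debris-flow fan — organic content low match; mud cracks match; clast-supported miss; rootlets match; coarsening-upward match; sorting good match
(D) evaporite basin — does not account for rootlets
(E) estuarine fill — organic content low match (through cross-bedding → rootlets → organic content low); mud cracks match; clast-supported match (through ripple marks → clast-supported); rootlets match (through cross-bedding → rootlets); coarsening-upward match; sorting good match
(F) lacustrine delta — fails on mud cracks, rootlets, sorting good (predicts sorting poor, not sorting good)
(G) beach shoreface — organic content low match; mud cracks miss; clast-supported match; rootlets match; coarsening-upward match; sorting good match
Only (E) is consistent with every observation.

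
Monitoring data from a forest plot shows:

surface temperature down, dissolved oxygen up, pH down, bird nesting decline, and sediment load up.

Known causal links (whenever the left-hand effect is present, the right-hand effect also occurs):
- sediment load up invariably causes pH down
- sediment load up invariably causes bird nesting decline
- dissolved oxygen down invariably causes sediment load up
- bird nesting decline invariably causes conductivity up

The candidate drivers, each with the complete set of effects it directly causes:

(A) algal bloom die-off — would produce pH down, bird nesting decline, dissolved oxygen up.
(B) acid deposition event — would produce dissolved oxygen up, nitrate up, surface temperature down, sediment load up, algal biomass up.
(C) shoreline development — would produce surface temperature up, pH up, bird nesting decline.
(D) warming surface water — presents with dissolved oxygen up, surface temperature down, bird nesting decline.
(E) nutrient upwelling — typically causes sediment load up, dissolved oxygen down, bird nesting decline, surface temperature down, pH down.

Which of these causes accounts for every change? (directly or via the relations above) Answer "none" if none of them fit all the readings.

For each candidate, compare predicted effects to what was observed:
(A) algal bloom die-off — does not account for surface temperature down, sediment load up
(B) acid deposition event — accounts for every observation (pH down by sediment load up → pH down)
(C) shoreline development — surface temperature down miss; dissolved oxygen up miss; pH down miss; bird nesting decline match; sediment load up miss
(D) warming surface water — does not account for pH down, sediment load up
(E) nutrient upwelling — surface temperature down match; dissolved oxygen up miss; pH down match; bird nesting decline match; sediment load up match
(B) alone accounts for all the evidence.

B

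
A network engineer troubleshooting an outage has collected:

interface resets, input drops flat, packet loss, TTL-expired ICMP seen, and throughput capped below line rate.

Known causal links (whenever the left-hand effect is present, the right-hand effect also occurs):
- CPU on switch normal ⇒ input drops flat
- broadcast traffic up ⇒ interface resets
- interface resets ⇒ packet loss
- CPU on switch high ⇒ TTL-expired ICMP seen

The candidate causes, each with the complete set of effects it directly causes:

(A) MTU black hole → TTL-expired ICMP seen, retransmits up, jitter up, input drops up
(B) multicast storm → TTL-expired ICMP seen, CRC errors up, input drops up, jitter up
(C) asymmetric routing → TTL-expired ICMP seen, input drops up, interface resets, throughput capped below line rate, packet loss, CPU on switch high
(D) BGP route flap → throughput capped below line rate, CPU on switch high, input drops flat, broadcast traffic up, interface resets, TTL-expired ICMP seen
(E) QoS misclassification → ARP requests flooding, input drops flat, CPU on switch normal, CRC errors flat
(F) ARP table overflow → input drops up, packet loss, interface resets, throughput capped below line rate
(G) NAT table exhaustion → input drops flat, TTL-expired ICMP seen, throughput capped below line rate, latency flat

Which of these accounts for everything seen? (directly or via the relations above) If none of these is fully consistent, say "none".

D

For each candidate, compare predicted effects to what was observed:
(A) MTU black hole — interface resets -; input drops flat -; packet loss -; TTL-expired ICMP seen +; throughput capped below line rate -
(B) multicast storm — fails on interface resets, input drops flat, packet loss, throughput capped below line rate (predicts input drops up, not input drops flat)
(C) asymmetric routing — interface resets +; input drops flat -; packet loss +; TTL-expired ICMP seen +; throughput capped below line rate +
(D) BGP route flap — interface resets +; input drops flat +; packet loss + (through interface resets → packet loss); TTL-expired ICMP seen +; throughput capped below line rate +
(E) QoS misclassification — does not account for interface resets, packet loss, TTL-expired ICMP seen, throughput capped below line rate
(F) ARP table overflow — fails on input drops flat, TTL-expired ICMP seen (predicts input drops up, not input drops flat)
(G) NAT table exhaustion — interface resets -; input drops flat +; packet loss -; TTL-expired ICMP seen +; throughput capped below line rate +
Only (D) is consistent with every observation.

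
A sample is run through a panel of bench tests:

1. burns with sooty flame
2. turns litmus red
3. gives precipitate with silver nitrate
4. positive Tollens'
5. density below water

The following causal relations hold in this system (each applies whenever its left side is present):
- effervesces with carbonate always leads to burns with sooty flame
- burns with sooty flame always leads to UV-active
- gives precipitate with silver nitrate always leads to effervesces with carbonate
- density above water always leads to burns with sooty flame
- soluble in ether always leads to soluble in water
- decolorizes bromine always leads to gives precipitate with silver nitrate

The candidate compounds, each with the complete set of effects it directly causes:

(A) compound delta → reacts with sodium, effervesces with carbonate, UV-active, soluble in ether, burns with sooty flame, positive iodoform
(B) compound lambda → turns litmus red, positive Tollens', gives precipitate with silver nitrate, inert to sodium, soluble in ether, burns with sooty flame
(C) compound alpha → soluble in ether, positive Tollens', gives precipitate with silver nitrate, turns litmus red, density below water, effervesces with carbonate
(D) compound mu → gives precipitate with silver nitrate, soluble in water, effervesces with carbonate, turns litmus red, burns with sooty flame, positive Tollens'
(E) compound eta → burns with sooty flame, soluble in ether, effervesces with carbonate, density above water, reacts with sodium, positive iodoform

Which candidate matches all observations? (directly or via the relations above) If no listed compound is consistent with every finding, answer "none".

C

Testing each hypothesis:
(A) compound delta — does not account for turns litmus red, gives precipitate with silver nitrate, positive Tollens', density below water
(B) compound lambda — burns with sooty flame yes; turns litmus red yes; gives precipitate with silver nitrate yes; positive Tollens' yes; density below water NO
(C) compound alpha — accounts for every observation (burns with sooty flame by effervesces with carbonate → burns with sooty flame)
(D) compound mu — burns with sooty flame yes; turns litmus red yes; gives precipitate with silver nitrate yes; positive Tollens' yes; density below water NO
(E) compound eta — burns with sooty flame yes; turns litmus red NO; gives precipitate with silver nitrate NO; positive Tollens' NO; density below water NO
(C) alone accounts for all the evidence.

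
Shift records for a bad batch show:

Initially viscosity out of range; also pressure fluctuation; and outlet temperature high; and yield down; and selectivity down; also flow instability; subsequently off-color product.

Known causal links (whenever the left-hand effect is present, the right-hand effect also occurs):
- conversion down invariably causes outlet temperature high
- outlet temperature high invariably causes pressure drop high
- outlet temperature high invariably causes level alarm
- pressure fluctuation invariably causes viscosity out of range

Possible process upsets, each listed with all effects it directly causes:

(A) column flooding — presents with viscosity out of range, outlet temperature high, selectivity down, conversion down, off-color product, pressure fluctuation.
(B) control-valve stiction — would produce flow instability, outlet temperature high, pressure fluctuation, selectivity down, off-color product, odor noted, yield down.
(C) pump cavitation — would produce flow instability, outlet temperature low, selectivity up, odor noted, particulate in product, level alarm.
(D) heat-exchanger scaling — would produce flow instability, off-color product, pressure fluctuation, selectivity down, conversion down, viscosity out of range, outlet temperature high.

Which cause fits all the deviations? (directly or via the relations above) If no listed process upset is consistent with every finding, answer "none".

B

Testing each hypothesis:
(A) column flooding — viscosity out of range match; pressure fluctuation match; outlet temperature high match; yield down miss; selectivity down match; flow instability miss; off-color product match
(B) control-valve stiction — accounts for every observation (viscosity out of range through pressure fluctuation → viscosity out of range)
(C) pump cavitation — viscosity out of range miss; pressure fluctuation miss; outlet temperature high miss; yield down miss; selectivity down miss; flow instability match; off-color product miss
(D) heat-exchanger scaling — does not account for yield down
Only (B) is consistent with every observation.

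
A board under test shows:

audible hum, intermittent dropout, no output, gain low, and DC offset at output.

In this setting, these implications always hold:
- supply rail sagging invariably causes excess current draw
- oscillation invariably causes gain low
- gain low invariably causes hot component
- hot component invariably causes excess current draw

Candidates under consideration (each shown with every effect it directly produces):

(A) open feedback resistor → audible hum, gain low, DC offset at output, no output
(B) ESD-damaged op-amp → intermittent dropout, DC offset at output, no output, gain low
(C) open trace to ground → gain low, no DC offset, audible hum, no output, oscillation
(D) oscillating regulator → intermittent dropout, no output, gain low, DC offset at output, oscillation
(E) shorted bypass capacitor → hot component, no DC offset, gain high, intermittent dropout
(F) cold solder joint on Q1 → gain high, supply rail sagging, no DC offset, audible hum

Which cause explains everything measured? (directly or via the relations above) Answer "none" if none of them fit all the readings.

none

Per-candidate check:
(A) open feedback resistor — does not account for intermittent dropout
(B) ESD-damaged op-amp — audible hum -; intermittent dropout +; no output +; gain low +; DC offset at output +
(C) open trace to ground — audible hum +; intermittent dropout -; no output +; gain low +; DC offset at output -
(D) oscillating regulator — audible hum -; intermittent dropout +; no output +; gain low +; DC offset at output +
(E) shorted bypass capacitor — audible hum -; intermittent dropout +; no output -; gain low -; DC offset at output -
(F) cold solder joint on Q1 — audible hum +; intermittent dropout -; no output -; gain low -; DC offset at output -
None of the listed candidates fits everything.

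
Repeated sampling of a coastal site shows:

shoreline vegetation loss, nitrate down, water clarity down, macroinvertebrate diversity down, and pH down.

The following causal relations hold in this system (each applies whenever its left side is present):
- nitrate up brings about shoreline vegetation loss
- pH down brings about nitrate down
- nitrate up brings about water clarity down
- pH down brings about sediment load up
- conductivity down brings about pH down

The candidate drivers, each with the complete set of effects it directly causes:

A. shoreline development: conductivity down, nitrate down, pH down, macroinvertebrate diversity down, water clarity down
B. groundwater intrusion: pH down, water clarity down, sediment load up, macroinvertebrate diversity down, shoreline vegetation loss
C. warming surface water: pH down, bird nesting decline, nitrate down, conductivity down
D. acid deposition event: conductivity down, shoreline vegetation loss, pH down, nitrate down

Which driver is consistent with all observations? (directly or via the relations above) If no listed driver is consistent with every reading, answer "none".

Testing each hypothesis:
(A) shoreline development — shoreline vegetation loss NO; nitrate down yes; water clarity down yes; macroinvertebrate diversity down yes; pH down yes
(B) groundwater intrusion — shoreline vegetation loss yes; nitrate down yes (by pH down → nitrate down); water clarity down yes; macroinvertebrate diversity down yes; pH down yes
(C) warming surface water — does not account for shoreline vegetation loss, water clarity down, macroinvertebrate diversity down
(D) acid deposition event — does not account for water clarity down, macroinvertebrate diversity down
(B) alone accounts for all the evidence.

B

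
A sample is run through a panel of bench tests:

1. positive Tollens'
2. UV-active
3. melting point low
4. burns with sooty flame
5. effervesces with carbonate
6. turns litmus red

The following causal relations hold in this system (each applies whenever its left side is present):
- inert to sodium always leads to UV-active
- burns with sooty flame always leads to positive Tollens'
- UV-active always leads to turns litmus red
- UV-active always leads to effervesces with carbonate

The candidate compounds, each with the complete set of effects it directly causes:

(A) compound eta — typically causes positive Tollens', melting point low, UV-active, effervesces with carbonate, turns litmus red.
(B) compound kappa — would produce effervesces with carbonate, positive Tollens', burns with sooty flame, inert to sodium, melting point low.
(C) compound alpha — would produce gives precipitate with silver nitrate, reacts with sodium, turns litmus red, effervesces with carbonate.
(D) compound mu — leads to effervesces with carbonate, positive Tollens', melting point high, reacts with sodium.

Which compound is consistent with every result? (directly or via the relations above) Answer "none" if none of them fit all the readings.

For each candidate, compare predicted effects to what was observed:
(A) compound eta — does not account for burns with sooty flame
(B) compound kappa — accounts for every observation (UV-active via inert to sodium → UV-active)
(C) compound alpha — does not account for positive Tollens', UV-active, melting point low, burns with sooty flame
(D) compound mu — positive Tollens' ✓; UV-active ✗; melting point low ✗; burns with sooty flame ✗; effervesces with carbonate ✓; turns litmus red ✗
(B) alone accounts for all the evidence.

B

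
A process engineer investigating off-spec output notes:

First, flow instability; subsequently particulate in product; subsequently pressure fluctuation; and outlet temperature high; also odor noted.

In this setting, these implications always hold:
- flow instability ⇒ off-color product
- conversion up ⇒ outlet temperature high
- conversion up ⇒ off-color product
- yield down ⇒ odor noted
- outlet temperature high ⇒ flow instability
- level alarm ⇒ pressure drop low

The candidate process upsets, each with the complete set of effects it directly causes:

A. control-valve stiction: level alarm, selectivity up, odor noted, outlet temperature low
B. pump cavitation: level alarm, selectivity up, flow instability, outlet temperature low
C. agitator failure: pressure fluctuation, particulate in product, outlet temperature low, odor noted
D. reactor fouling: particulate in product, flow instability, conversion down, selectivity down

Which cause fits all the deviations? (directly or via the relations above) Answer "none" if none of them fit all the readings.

none

Checking each candidate against the observations:
(A) control-valve stiction — fails on flow instability, particulate in product, pressure fluctuation, outlet temperature high (predicts outlet temperature low, not outlet temperature high)
(B) pump cavitation — flow instability yes; particulate in product NO; pressure fluctuation NO; outlet temperature high NO; odor noted NO
(C) agitator failure — fails on flow instability, outlet temperature high (predicts outlet temperature low, not outlet temperature high)
(D) reactor fouling — does not account for pressure fluctuation, outlet temperature high, odor noted
Every candidate fails on at least one observation.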